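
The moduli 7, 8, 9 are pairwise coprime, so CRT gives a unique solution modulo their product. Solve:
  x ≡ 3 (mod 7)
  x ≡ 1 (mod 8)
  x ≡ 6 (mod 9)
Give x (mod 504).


Moduli 7, 8, 9 are pairwise coprime; by CRT there is a unique solution modulo M = 7 · 8 · 9 = 504.
Solve pairwise, accumulating the modulus:
  Start with x ≡ 3 (mod 7).
  Combine with x ≡ 1 (mod 8): since gcd(7, 8) = 1, we get a unique residue mod 56.
    Write x = 3 + 7·t and substitute into x ≡ 1 (mod 8): 7·t ≡ 1 − 3 = -2 (mod 8).
    Reduce coefficients mod 8: 7·t ≡ 6 (mod 8).
    The inverse of 7 mod 8 is 7 (since 7·7 = 49 = 6·8 + 1), so t ≡ 7·6 = 42 ≡ 2 (mod 8).
    Then x = 3 + 7·2 = 17, valid modulo lcm(7, 8) = 56: x ≡ 17 (mod 56).
  Combine with x ≡ 6 (mod 9): since gcd(56, 9) = 1, we get a unique residue mod 504.
    Write x = 17 + 56·t and substitute into x ≡ 6 (mod 9): 56·t ≡ 6 − 17 = -11 (mod 9).
    Reduce coefficients mod 9: 2·t ≡ 7 (mod 9).
    The inverse of 2 mod 9 is 5 (since 2·5 = 10 = 1·9 + 1), so t ≡ 5·7 = 35 ≡ 8 (mod 9).
    Then x = 17 + 56·8 = 465, valid modulo lcm(56, 9) = 504: x ≡ 465 (mod 504).
Verify: 465 mod 7 = 3 ✓, 465 mod 8 = 1 ✓, 465 mod 9 = 6 ✓.

x ≡ 465 (mod 504).


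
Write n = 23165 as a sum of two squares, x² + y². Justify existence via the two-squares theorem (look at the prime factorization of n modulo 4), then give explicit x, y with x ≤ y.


Step 1: Factor n = 23165 = 5 · 41 · 113.
Step 2: Check the mod-4 condition on each prime factor: 5 ≡ 1 (mod 4), exponent 1; 41 ≡ 1 (mod 4), exponent 1; 113 ≡ 1 (mod 4), exponent 1.
All primes ≡ 3 (mod 4) appear to even exponent (or don't appear), so by the two-squares theorem n IS expressible as a sum of two squares.
Step 3: Build a representation. Here n = 5 · 41 · 113 is a product of primes ≡ 1 (mod 4). Each prime p ≡ 1 (mod 4) is itself a sum of two squares; find a² by testing p − a² for a perfect square:
  5: 5 − 1² = 4 = 2² ⇒ 5 = 1² + 2².
  41: 41 − 1² = 40, 41 − 2² = 37, 41 − 3² = 32, 41 − 4² = 25 = 5² ⇒ 41 = 4² + 5².
  113: 113 − 1² = 112, 113 − 2² = 109, 113 − 3² = 104, 113 − 4² = 97, 113 − 5² = 88, 113 − 6² = 77, 113 − 7² = 64 = 8² ⇒ 113 = 7² + 8².
  Combine using the Brahmagupta–Fibonacci identity (a² + b²)(c² + d²) = (ac − bd)² + (ad + bc)² = (ac + bd)² + (ad − bc)²:
  5 · 41 = 205: from (1² + 2²)(4² + 5²), take (1·4 − 2·5, 1·5 + 2·4) = (4 − 10, 5 + 8) = (-6, 13); dropping signs (only squares matter) gives (6, 13); check 6² + 13² = 36 + 169 = 205 ✓.
  205 · 113 = 23165: from (6² + 13²)(7² + 8²), take (6·7 − 13·8, 6·8 + 13·7) = (42 − 104, 48 + 91) = (-62, 139); dropping signs (only squares matter) gives (62, 139); check 62² + 139² = 3844 + 19321 = 23165 ✓.
Step 4: Order so x ≤ y and verify: 62² + 139² = 3844 + 19321 = 23165 = n. ✓

n = 23165 = 62² + 139² (one valid representation with x ≤ y).


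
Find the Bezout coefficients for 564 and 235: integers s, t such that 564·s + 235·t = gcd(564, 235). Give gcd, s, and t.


Euclidean algorithm on (564, 235) — divide until remainder is 0:
  564 = 2 · 235 + 94
  235 = 2 · 94 + 47
  94 = 2 · 47 + 0
gcd(564, 235) = 47.
Track Bezout coefficients alongside the remainders: start with r₀ = 564 = a·1 + b·0 (s = 1, t = 0) and r₁ = 235 = a·0 + b·1 (s = 0, t = 1); each new remainder r_{k+1} = r_{k-1} − q_k·r_k inherits s_{k+1} = s_{k-1} − q_k·s_k, t_{k+1} = t_{k-1} − q_k·t_k, so r_k = a·s_k + b·t_k at every step:
  q = 2: r = 94, s = 1 − 2·0 = 1, t = 0 − 2·1 = -2  (check: 564·1 + 235·(-2) = 94)
  q = 2: r = 47, s = 0 − 2·1 = -2, t = 1 − 2·(-2) = 5  (check: 564·(-2) + 235·5 = 47)
The row with r = 47 (the gcd) gives the Bezout coefficients s = -2, t = 5.
Result: 564 · (-2) + 235 · (5) = 47.

gcd(564, 235) = 47; s = -2, t = 5 (check: 564·(-2) + 235·5 = 47).


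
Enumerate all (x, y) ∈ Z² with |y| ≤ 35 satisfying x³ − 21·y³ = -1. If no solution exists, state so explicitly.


The equation is x³ - 21y³ = -1. For fixed y, x³ = 21·y³ − 1, so a solution requires the RHS to be a perfect cube.
Strategy: iterate y from -35 to 35, compute RHS = 21·y³ − 1, and check whether it is a (positive or negative) perfect cube.
Check small values of y:
  y = 0: RHS = -1 = (-1)³ ⇒ x = -1 works.
  y = 1: RHS = 20 is not a perfect cube.
  y = -1: RHS = -22 is not a perfect cube.
  y = 2: RHS = 167 is not a perfect cube.
  y = -2: RHS = -169 is not a perfect cube.
  y = 3: RHS = 566 is not a perfect cube.
  y = -3: RHS = -568 is not a perfect cube.
Continuing the search up to |y| = 35 finds no further solutions beyond those listed.
Collected solutions: (-1, 0).

Solutions (with |y| ≤ 35): (-1, 0).


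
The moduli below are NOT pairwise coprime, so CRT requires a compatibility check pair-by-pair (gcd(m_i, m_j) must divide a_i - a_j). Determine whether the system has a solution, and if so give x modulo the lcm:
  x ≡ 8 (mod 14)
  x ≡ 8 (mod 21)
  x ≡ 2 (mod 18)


Moduli 14, 21, 18 are not pairwise coprime, so CRT works modulo lcm(m_i) when all pairwise compatibility conditions hold.
Pairwise compatibility: gcd(m_i, m_j) must divide a_i - a_j for every pair.
Merge one congruence at a time:
  Start: x ≡ 8 (mod 14).
  Combine with x ≡ 8 (mod 21): gcd(14, 21) = 7; 8 - 8 = 0, which IS divisible by 7, so compatible.
    Write x = 8 + 14·t and substitute into x ≡ 8 (mod 21): 14·t ≡ 8 − 8 = 0 (mod 21).
    Divide the congruence (and modulus) by g = 7: 2·t ≡ 0 (mod 3).
    The inverse of 2 mod 3 is 2 (since 2·2 = 4 = 1·3 + 1), so t ≡ 2·0 = 0 ≡ 0 (mod 3).
    Then x = 8 + 14·0 = 8, valid modulo lcm(14, 21) = 42: x ≡ 8 (mod 42).
  Combine with x ≡ 2 (mod 18): gcd(42, 18) = 6; 2 - 8 = -6, which IS divisible by 6, so compatible.
    Write x = 8 + 42·t and substitute into x ≡ 2 (mod 18): 42·t ≡ 2 − 8 = -6 (mod 18).
    Divide the congruence (and modulus) by g = 6: 7·t ≡ -1 (mod 3).
    Reduce coefficients mod 3: 1·t ≡ 2 (mod 3).
    So t ≡ 2 (mod 3).
    Then x = 8 + 42·2 = 92, valid modulo lcm(42, 18) = 126: x ≡ 92 (mod 126).
Verify: 92 mod 14 = 8, 92 mod 21 = 8, 92 mod 18 = 2.

x ≡ 92 (mod 126).


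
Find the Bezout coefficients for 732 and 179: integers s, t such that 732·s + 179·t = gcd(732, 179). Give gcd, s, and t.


Euclidean algorithm on (732, 179) — divide until remainder is 0:
  732 = 4 · 179 + 16
  179 = 11 · 16 + 3
  16 = 5 · 3 + 1
  3 = 3 · 1 + 0
gcd(732, 179) = 1.
Track Bezout coefficients alongside the remainders: start with r₀ = 732 = a·1 + b·0 (s = 1, t = 0) and r₁ = 179 = a·0 + b·1 (s = 0, t = 1); each new remainder r_{k+1} = r_{k-1} − q_k·r_k inherits s_{k+1} = s_{k-1} − q_k·s_k, t_{k+1} = t_{k-1} − q_k·t_k, so r_k = a·s_k + b·t_k at every step:
  q = 4: r = 16, s = 1 − 4·0 = 1, t = 0 − 4·1 = -4  (check: 732·1 + 179·(-4) = 16)
  q = 11: r = 3, s = 0 − 11·1 = -11, t = 1 − 11·(-4) = 45  (check: 732·(-11) + 179·45 = 3)
  q = 5: r = 1, s = 1 − 5·(-11) = 56, t = -4 − 5·45 = -229  (check: 732·56 + 179·(-229) = 1)
The row with r = 1 (the gcd) gives the Bezout coefficients s = 56, t = -229.
Result: 732 · (56) + 179 · (-229) = 1.

gcd(732, 179) = 1; s = 56, t = -229 (check: 732·56 + 179·(-229) = 1).


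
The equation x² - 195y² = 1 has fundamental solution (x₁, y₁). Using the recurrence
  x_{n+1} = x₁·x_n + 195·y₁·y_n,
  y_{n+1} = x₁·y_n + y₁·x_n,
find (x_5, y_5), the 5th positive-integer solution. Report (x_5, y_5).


Step 1: Find the fundamental solution (x₁, y₁) of x² - 195y² = 1.
  Expand √195 as a continued fraction. a₀ = ⌊√195⌋ = 13; iterate m_{k+1} = d_k·a_k − m_k, d_{k+1} = (195 − m_{k+1}²)/d_k, a_{k+1} = ⌊(a₀ + m_{k+1})/d_{k+1}⌋ (starting m₀ = 0, d₀ = 1), with convergents p_k = a_k·p_{k-1} + p_{k-2}, q_k = a_k·q_{k-1} + q_{k-2} (p₋₁ = 1, q₋₁ = 0):
  k = 0: a₀ = 13; p₀/q₀ = 13/1; p₀² − 195·q₀² = 169 − 195 = -26.
  k = 1: m = 13, d = 26, a = ⌊(13 + 13)/26⌋ = 1; p/q = (1·13 + 1)/(1·1 + 0) = 14/1; p² − 195·q² = 196 − 195 = 1.
  The first convergent with p² − 195·q² = 1 gives the fundamental solution (x₁, y₁) = (14, 1).
Step 2: Apply the recurrence (x_{n+1}, y_{n+1}) = (x₁x_n + 195y₁y_n, x₁y_n + y₁x_n) repeatedly.
  From (x_1, y_1) = (14, 1): x_2 = 14·14 + 195·1·1 = 391; y_2 = 14·1 + 1·14 = 28.
  From (x_2, y_2) = (391, 28): x_3 = 14·391 + 195·1·28 = 10934; y_3 = 14·28 + 1·391 = 783.
  From (x_3, y_3) = (10934, 783): x_4 = 14·10934 + 195·1·783 = 305761; y_4 = 14·783 + 1·10934 = 21896.
  From (x_4, y_4) = (305761, 21896): x_5 = 14·305761 + 195·1·21896 = 8550374; y_5 = 14·21896 + 1·305761 = 612305.
Step 3: Verify x_5² - 195·y_5² = 73108895539876 - 73108895539875 = 1 (should be 1). ✓

(x_1, y_1) = (14, 1); (x_5, y_5) = (8550374, 612305).


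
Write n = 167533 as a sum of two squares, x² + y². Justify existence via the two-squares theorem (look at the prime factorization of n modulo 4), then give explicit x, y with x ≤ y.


Step 1: Factor n = 167533 = 29 · 53 · 109.
Step 2: Check the mod-4 condition on each prime factor: 29 ≡ 1 (mod 4), exponent 1; 53 ≡ 1 (mod 4), exponent 1; 109 ≡ 1 (mod 4), exponent 1.
All primes ≡ 3 (mod 4) appear to even exponent (or don't appear), so by the two-squares theorem n IS expressible as a sum of two squares.
Step 3: Build a representation. Here n = 29 · 53 · 109 is a product of primes ≡ 1 (mod 4). Each prime p ≡ 1 (mod 4) is itself a sum of two squares; find a² by testing p − a² for a perfect square:
  29: 29 − 1² = 28, 29 − 2² = 25 = 5² ⇒ 29 = 2² + 5².
  53: 53 − 1² = 52, 53 − 2² = 49 = 7² ⇒ 53 = 2² + 7².
  109: 109 − 1² = 108, 109 − 2² = 105, 109 − 3² = 100 = 10² ⇒ 109 = 3² + 10².
  Combine using the Brahmagupta–Fibonacci identity (a² + b²)(c² + d²) = (ac − bd)² + (ad + bc)² = (ac + bd)² + (ad − bc)²:
  29 · 53 = 1537: from (2² + 5²)(2² + 7²), take (2·2 − 5·7, 2·7 + 5·2) = (4 − 35, 14 + 10) = (-31, 24); dropping signs (only squares matter) gives (31, 24); check 31² + 24² = 961 + 576 = 1537 ✓.
  1537 · 109 = 167533: from (31² + 24²)(3² + 10²), take (31·3 − 24·10, 31·10 + 24·3) = (93 − 240, 310 + 72) = (-147, 382); dropping signs (only squares matter) gives (147, 382); check 147² + 382² = 21609 + 145924 = 167533 ✓.
Step 4: Order so x ≤ y and verify: 147² + 382² = 21609 + 145924 = 167533 = n. ✓

n = 167533 = 147² + 382² (one valid representation with x ≤ y).


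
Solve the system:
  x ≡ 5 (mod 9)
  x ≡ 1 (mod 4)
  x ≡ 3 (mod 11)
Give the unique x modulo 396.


Moduli 9, 4, 11 are pairwise coprime; by CRT there is a unique solution modulo M = 9 · 4 · 11 = 396.
Solve pairwise, accumulating the modulus:
  Start with x ≡ 5 (mod 9).
  Combine with x ≡ 1 (mod 4): since gcd(9, 4) = 1, we get a unique residue mod 36.
    Write x = 5 + 9·t and substitute into x ≡ 1 (mod 4): 9·t ≡ 1 − 5 = -4 (mod 4).
    Reduce coefficients mod 4: 1·t ≡ 0 (mod 4).
    So t ≡ 0 (mod 4).
    Then x = 5 + 9·0 = 5, valid modulo lcm(9, 4) = 36: x ≡ 5 (mod 36).
  Combine with x ≡ 3 (mod 11): since gcd(36, 11) = 1, we get a unique residue mod 396.
    Write x = 5 + 36·t and substitute into x ≡ 3 (mod 11): 36·t ≡ 3 − 5 = -2 (mod 11).
    Reduce coefficients mod 11: 3·t ≡ 9 (mod 11).
    The inverse of 3 mod 11 is 4 (since 3·4 = 12 = 1·11 + 1), so t ≡ 4·9 = 36 ≡ 3 (mod 11).
    Then x = 5 + 36·3 = 113, valid modulo lcm(36, 11) = 396: x ≡ 113 (mod 396).
Verify: 113 mod 9 = 5 ✓, 113 mod 4 = 1 ✓, 113 mod 11 = 3 ✓.

x ≡ 113 (mod 396).


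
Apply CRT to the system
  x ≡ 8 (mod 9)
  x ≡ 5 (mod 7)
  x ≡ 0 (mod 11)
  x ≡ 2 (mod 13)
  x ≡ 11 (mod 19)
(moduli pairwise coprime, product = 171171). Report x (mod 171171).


Product of moduli M = 9 · 7 · 11 · 13 · 19 = 171171.
Merge one congruence at a time:
  Start: x ≡ 8 (mod 9).
  Combine with x ≡ 5 (mod 7); new modulus lcm = 63.
    Write x = 8 + 9·t and substitute into x ≡ 5 (mod 7): 9·t ≡ 5 − 8 = -3 (mod 7).
    Reduce coefficients mod 7: 2·t ≡ 4 (mod 7).
    The inverse of 2 mod 7 is 4 (since 2·4 = 8 = 1·7 + 1), so t ≡ 4·4 = 16 ≡ 2 (mod 7).
    Then x = 8 + 9·2 = 26, valid modulo lcm(9, 7) = 63: x ≡ 26 (mod 63).
  Combine with x ≡ 0 (mod 11); new modulus lcm = 693.
    Write x = 26 + 63·t and substitute into x ≡ 0 (mod 11): 63·t ≡ 0 − 26 = -26 (mod 11).
    Reduce coefficients mod 11: 8·t ≡ 7 (mod 11).
    The inverse of 8 mod 11 is 7 (since 8·7 = 56 = 5·11 + 1), so t ≡ 7·7 = 49 ≡ 5 (mod 11).
    Then x = 26 + 63·5 = 341, valid modulo lcm(63, 11) = 693: x ≡ 341 (mod 693).
  Combine with x ≡ 2 (mod 13); new modulus lcm = 9009.
    Write x = 341 + 693·t and substitute into x ≡ 2 (mod 13): 693·t ≡ 2 − 341 = -339 (mod 13).
    Reduce coefficients mod 13: 4·t ≡ 12 (mod 13).
    The inverse of 4 mod 13 is 10 (since 4·10 = 40 = 3·13 + 1), so t ≡ 10·12 = 120 ≡ 3 (mod 13).
    Then x = 341 + 693·3 = 2420, valid modulo lcm(693, 13) = 9009: x ≡ 2420 (mod 9009).
  Combine with x ≡ 11 (mod 19); new modulus lcm = 171171.
    Write x = 2420 + 9009·t and substitute into x ≡ 11 (mod 19): 9009·t ≡ 11 − 2420 = -2409 (mod 19).
    Reduce coefficients mod 19: 3·t ≡ 4 (mod 19).
    The inverse of 3 mod 19 is 13 (since 3·13 = 39 = 2·19 + 1), so t ≡ 13·4 = 52 ≡ 14 (mod 19).
    Then x = 2420 + 9009·14 = 128546, valid modulo lcm(9009, 19) = 171171: x ≡ 128546 (mod 171171).
Verify against each original: 128546 mod 9 = 8, 128546 mod 7 = 5, 128546 mod 11 = 0, 128546 mod 13 = 2, 128546 mod 19 = 11.

x ≡ 128546 (mod 171171).


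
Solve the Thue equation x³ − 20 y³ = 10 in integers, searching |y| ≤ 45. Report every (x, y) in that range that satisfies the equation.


The equation is x³ - 20y³ = 10. For fixed y, x³ = 20·y³ + 10, so a solution requires the RHS to be a perfect cube.
Strategy: iterate y from -45 to 45, compute RHS = 20·y³ + 10, and check whether it is a (positive or negative) perfect cube.
Check small values of y:
  y = 0: RHS = 10 is not a perfect cube.
  y = 1: RHS = 30 is not a perfect cube.
  y = -1: RHS = -10 is not a perfect cube.
  y = 2: RHS = 170 is not a perfect cube.
  y = -2: RHS = -150 is not a perfect cube.
  y = 3: RHS = 550 is not a perfect cube.
  y = -3: RHS = -530 is not a perfect cube.
Continuing the search up to |y| = 45 finds no solutions either.
No (x, y) in the scanned range satisfies the equation.

No integer solutions with |y| ≤ 45.


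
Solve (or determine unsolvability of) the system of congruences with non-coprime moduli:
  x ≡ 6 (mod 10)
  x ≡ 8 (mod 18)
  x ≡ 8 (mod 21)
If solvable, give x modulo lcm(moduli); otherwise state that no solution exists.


Moduli 10, 18, 21 are not pairwise coprime, so CRT works modulo lcm(m_i) when all pairwise compatibility conditions hold.
Pairwise compatibility: gcd(m_i, m_j) must divide a_i - a_j for every pair.
Merge one congruence at a time:
  Start: x ≡ 6 (mod 10).
  Combine with x ≡ 8 (mod 18): gcd(10, 18) = 2; 8 - 6 = 2, which IS divisible by 2, so compatible.
    Write x = 6 + 10·t and substitute into x ≡ 8 (mod 18): 10·t ≡ 8 − 6 = 2 (mod 18).
    Divide the congruence (and modulus) by g = 2: 5·t ≡ 1 (mod 9).
    The inverse of 5 mod 9 is 2 (since 5·2 = 10 = 1·9 + 1), so t ≡ 2·1 = 2 ≡ 2 (mod 9).
    Then x = 6 + 10·2 = 26, valid modulo lcm(10, 18) = 90: x ≡ 26 (mod 90).
  Combine with x ≡ 8 (mod 21): gcd(90, 21) = 3; 8 - 26 = -18, which IS divisible by 3, so compatible.
    Write x = 26 + 90·t and substitute into x ≡ 8 (mod 21): 90·t ≡ 8 − 26 = -18 (mod 21).
    Divide the congruence (and modulus) by g = 3: 30·t ≡ -6 (mod 7).
    Reduce coefficients mod 7: 2·t ≡ 1 (mod 7).
    The inverse of 2 mod 7 is 4 (since 2·4 = 8 = 1·7 + 1), so t ≡ 4·1 = 4 ≡ 4 (mod 7).
    Then x = 26 + 90·4 = 386, valid modulo lcm(90, 21) = 630: x ≡ 386 (mod 630).
Verify: 386 mod 10 = 6, 386 mod 18 = 8, 386 mod 21 = 8.

x ≡ 386 (mod 630).


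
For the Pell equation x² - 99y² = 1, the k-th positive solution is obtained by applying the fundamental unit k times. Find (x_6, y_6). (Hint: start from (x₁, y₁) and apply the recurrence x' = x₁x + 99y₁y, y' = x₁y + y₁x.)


Step 1: Find the fundamental solution (x₁, y₁) of x² - 99y² = 1.
  Expand √99 as a continued fraction. a₀ = ⌊√99⌋ = 9; iterate m_{k+1} = d_k·a_k − m_k, d_{k+1} = (99 − m_{k+1}²)/d_k, a_{k+1} = ⌊(a₀ + m_{k+1})/d_{k+1}⌋ (starting m₀ = 0, d₀ = 1), with convergents p_k = a_k·p_{k-1} + p_{k-2}, q_k = a_k·q_{k-1} + q_{k-2} (p₋₁ = 1, q₋₁ = 0):
  k = 0: a₀ = 9; p₀/q₀ = 9/1; p₀² − 99·q₀² = 81 − 99 = -18.
  k = 1: m = 9, d = 18, a = ⌊(9 + 9)/18⌋ = 1; p/q = (1·9 + 1)/(1·1 + 0) = 10/1; p² − 99·q² = 100 − 99 = 1.
  The first convergent with p² − 99·q² = 1 gives the fundamental solution (x₁, y₁) = (10, 1).
Step 2: Apply the recurrence (x_{n+1}, y_{n+1}) = (x₁x_n + 99y₁y_n, x₁y_n + y₁x_n) repeatedly.
  From (x_1, y_1) = (10, 1): x_2 = 10·10 + 99·1·1 = 199; y_2 = 10·1 + 1·10 = 20.
  From (x_2, y_2) = (199, 20): x_3 = 10·199 + 99·1·20 = 3970; y_3 = 10·20 + 1·199 = 399.
  From (x_3, y_3) = (3970, 399): x_4 = 10·3970 + 99·1·399 = 79201; y_4 = 10·399 + 1·3970 = 7960.
  From (x_4, y_4) = (79201, 7960): x_5 = 10·79201 + 99·1·7960 = 1580050; y_5 = 10·7960 + 1·79201 = 158801.
  From (x_5, y_5) = (1580050, 158801): x_6 = 10·1580050 + 99·1·158801 = 31521799; y_6 = 10·158801 + 1·1580050 = 3168060.
Step 3: Verify x_6² - 99·y_6² = 993623812196401 - 993623812196400 = 1 (should be 1). ✓

(x_1, y_1) = (10, 1); (x_6, y_6) = (31521799, 3168060).


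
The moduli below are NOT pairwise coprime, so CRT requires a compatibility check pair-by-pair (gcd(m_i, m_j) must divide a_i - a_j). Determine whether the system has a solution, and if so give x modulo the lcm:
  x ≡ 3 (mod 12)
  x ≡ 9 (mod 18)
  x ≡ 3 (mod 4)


Moduli 12, 18, 4 are not pairwise coprime, so CRT works modulo lcm(m_i) when all pairwise compatibility conditions hold.
Pairwise compatibility: gcd(m_i, m_j) must divide a_i - a_j for every pair.
Merge one congruence at a time:
  Start: x ≡ 3 (mod 12).
  Combine with x ≡ 9 (mod 18): gcd(12, 18) = 6; 9 - 3 = 6, which IS divisible by 6, so compatible.
    Write x = 3 + 12·t and substitute into x ≡ 9 (mod 18): 12·t ≡ 9 − 3 = 6 (mod 18).
    Divide the congruence (and modulus) by g = 6: 2·t ≡ 1 (mod 3).
    The inverse of 2 mod 3 is 2 (since 2·2 = 4 = 1·3 + 1), so t ≡ 2·1 = 2 ≡ 2 (mod 3).
    Then x = 3 + 12·2 = 27, valid modulo lcm(12, 18) = 36: x ≡ 27 (mod 36).
  Combine with x ≡ 3 (mod 4): gcd(36, 4) = 4; 3 - 27 = -24, which IS divisible by 4, so compatible.
    Write x = 27 + 36·t and substitute into x ≡ 3 (mod 4): 36·t ≡ 3 − 27 = -24 (mod 4).
    Divide the congruence (and modulus) by g = 4: 9·t ≡ -6 (mod 1).
    Modulo 1 every t works; take t = 0.
    Then x = 27 + 36·0 = 27, valid modulo lcm(36, 4) = 36: x ≡ 27 (mod 36).
Verify: 27 mod 12 = 3, 27 mod 18 = 9, 27 mod 4 = 3.

x ≡ 27 (mod 36).


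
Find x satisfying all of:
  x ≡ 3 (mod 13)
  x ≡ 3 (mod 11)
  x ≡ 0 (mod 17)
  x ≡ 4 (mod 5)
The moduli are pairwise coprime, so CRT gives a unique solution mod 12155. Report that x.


Product of moduli M = 13 · 11 · 17 · 5 = 12155.
Merge one congruence at a time:
  Start: x ≡ 3 (mod 13).
  Combine with x ≡ 3 (mod 11); new modulus lcm = 143.
    Write x = 3 + 13·t and substitute into x ≡ 3 (mod 11): 13·t ≡ 3 − 3 = 0 (mod 11).
    Reduce coefficients mod 11: 2·t ≡ 0 (mod 11).
    The inverse of 2 mod 11 is 6 (since 2·6 = 12 = 1·11 + 1), so t ≡ 6·0 = 0 ≡ 0 (mod 11).
    Then x = 3 + 13·0 = 3, valid modulo lcm(13, 11) = 143: x ≡ 3 (mod 143).
  Combine with x ≡ 0 (mod 17); new modulus lcm = 2431.
    Write x = 3 + 143·t and substitute into x ≡ 0 (mod 17): 143·t ≡ 0 − 3 = -3 (mod 17).
    Reduce coefficients mod 17: 7·t ≡ 14 (mod 17).
    The inverse of 7 mod 17 is 5 (since 7·5 = 35 = 2·17 + 1), so t ≡ 5·14 = 70 ≡ 2 (mod 17).
    Then x = 3 + 143·2 = 289, valid modulo lcm(143, 17) = 2431: x ≡ 289 (mod 2431).
  Combine with x ≡ 4 (mod 5); new modulus lcm = 12155.
    Write x = 289 + 2431·t and substitute into x ≡ 4 (mod 5): 2431·t ≡ 4 − 289 = -285 (mod 5).
    Reduce coefficients mod 5: 1·t ≡ 0 (mod 5).
    So t ≡ 0 (mod 5).
    Then x = 289 + 2431·0 = 289, valid modulo lcm(2431, 5) = 12155: x ≡ 289 (mod 12155).
Verify against each original: 289 mod 13 = 3, 289 mod 11 = 3, 289 mod 17 = 0, 289 mod 5 = 4.

x ≡ 289 (mod 12155).


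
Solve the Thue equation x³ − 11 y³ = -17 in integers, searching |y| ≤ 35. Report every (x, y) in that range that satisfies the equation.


The equation is x³ - 11y³ = -17. For fixed y, x³ = 11·y³ − 17, so a solution requires the RHS to be a perfect cube.
Strategy: iterate y from -35 to 35, compute RHS = 11·y³ − 17, and check whether it is a (positive or negative) perfect cube.
Check small values of y:
  y = 0: RHS = -17 is not a perfect cube.
  y = 1: RHS = -6 is not a perfect cube.
  y = -1: RHS = -28 is not a perfect cube.
  y = 2: RHS = 71 is not a perfect cube.
  y = -2: RHS = -105 is not a perfect cube.
  y = 3: RHS = 280 is not a perfect cube.
  y = -3: RHS = -314 is not a perfect cube.
Continuing the search up to |y| = 35 finds no solutions either.
No (x, y) in the scanned range satisfies the equation.

No integer solutions with |y| ≤ 35.


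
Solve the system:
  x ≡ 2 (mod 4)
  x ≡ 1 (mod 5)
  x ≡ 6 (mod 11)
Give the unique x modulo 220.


Moduli 4, 5, 11 are pairwise coprime; by CRT there is a unique solution modulo M = 4 · 5 · 11 = 220.
Solve pairwise, accumulating the modulus:
  Start with x ≡ 2 (mod 4).
  Combine with x ≡ 1 (mod 5): since gcd(4, 5) = 1, we get a unique residue mod 20.
    Write x = 2 + 4·t and substitute into x ≡ 1 (mod 5): 4·t ≡ 1 − 2 = -1 (mod 5).
    Reduce coefficients mod 5: 4·t ≡ 4 (mod 5).
    The inverse of 4 mod 5 is 4 (since 4·4 = 16 = 3·5 + 1), so t ≡ 4·4 = 16 ≡ 1 (mod 5).
    Then x = 2 + 4·1 = 6, valid modulo lcm(4, 5) = 20: x ≡ 6 (mod 20).
  Combine with x ≡ 6 (mod 11): since gcd(20, 11) = 1, we get a unique residue mod 220.
    Write x = 6 + 20·t and substitute into x ≡ 6 (mod 11): 20·t ≡ 6 − 6 = 0 (mod 11).
    Reduce coefficients mod 11: 9·t ≡ 0 (mod 11).
    The inverse of 9 mod 11 is 5 (since 9·5 = 45 = 4·11 + 1), so t ≡ 5·0 = 0 ≡ 0 (mod 11).
    Then x = 6 + 20·0 = 6, valid modulo lcm(20, 11) = 220: x ≡ 6 (mod 220).
Verify: 6 mod 4 = 2 ✓, 6 mod 5 = 1 ✓, 6 mod 11 = 6 ✓.

x ≡ 6 (mod 220).


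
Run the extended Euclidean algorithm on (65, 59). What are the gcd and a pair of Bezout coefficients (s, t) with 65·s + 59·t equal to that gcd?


Euclidean algorithm on (65, 59) — divide until remainder is 0:
  65 = 1 · 59 + 6
  59 = 9 · 6 + 5
  6 = 1 · 5 + 1
  5 = 5 · 1 + 0
gcd(65, 59) = 1.
Track Bezout coefficients alongside the remainders: start with r₀ = 65 = a·1 + b·0 (s = 1, t = 0) and r₁ = 59 = a·0 + b·1 (s = 0, t = 1); each new remainder r_{k+1} = r_{k-1} − q_k·r_k inherits s_{k+1} = s_{k-1} − q_k·s_k, t_{k+1} = t_{k-1} − q_k·t_k, so r_k = a·s_k + b·t_k at every step:
  q = 1: r = 6, s = 1 − 1·0 = 1, t = 0 − 1·1 = -1  (check: 65·1 + 59·(-1) = 6)
  q = 9: r = 5, s = 0 − 9·1 = -9, t = 1 − 9·(-1) = 10  (check: 65·(-9) + 59·10 = 5)
  q = 1: r = 1, s = 1 − 1·(-9) = 10, t = -1 − 1·10 = -11  (check: 65·10 + 59·(-11) = 1)
The row with r = 1 (the gcd) gives the Bezout coefficients s = 10, t = -11.
Result: 65 · (10) + 59 · (-11) = 1.

gcd(65, 59) = 1; s = 10, t = -11 (check: 65·10 + 59·(-11) = 1).


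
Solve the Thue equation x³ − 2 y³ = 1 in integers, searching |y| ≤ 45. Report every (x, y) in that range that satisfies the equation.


The equation is x³ - 2y³ = 1. For fixed y, x³ = 2·y³ + 1, so a solution requires the RHS to be a perfect cube.
Strategy: iterate y from -45 to 45, compute RHS = 2·y³ + 1, and check whether it is a (positive or negative) perfect cube.
Check small values of y:
  y = 0: RHS = 1 = (1)³ ⇒ x = 1 works.
  y = 1: RHS = 3 is not a perfect cube.
  y = -1: RHS = -1 = (-1)³ ⇒ x = -1 works.
  y = 2: RHS = 17 is not a perfect cube.
  y = -2: RHS = -15 is not a perfect cube.
  y = 3: RHS = 55 is not a perfect cube.
  y = -3: RHS = -53 is not a perfect cube.
Continuing the search up to |y| = 45 finds no further solutions beyond those listed.
Collected solutions: (1, 0), (-1, -1).

Solutions (with |y| ≤ 45): (1, 0), (-1, -1).


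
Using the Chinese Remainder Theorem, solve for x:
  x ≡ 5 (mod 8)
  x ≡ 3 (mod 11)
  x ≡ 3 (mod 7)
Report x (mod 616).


Moduli 8, 11, 7 are pairwise coprime; by CRT there is a unique solution modulo M = 8 · 11 · 7 = 616.
Solve pairwise, accumulating the modulus:
  Start with x ≡ 5 (mod 8).
  Combine with x ≡ 3 (mod 11): since gcd(8, 11) = 1, we get a unique residue mod 88.
    Write x = 5 + 8·t and substitute into x ≡ 3 (mod 11): 8·t ≡ 3 − 5 = -2 (mod 11).
    Reduce coefficients mod 11: 8·t ≡ 9 (mod 11).
    The inverse of 8 mod 11 is 7 (since 8·7 = 56 = 5·11 + 1), so t ≡ 7·9 = 63 ≡ 8 (mod 11).
    Then x = 5 + 8·8 = 69, valid modulo lcm(8, 11) = 88: x ≡ 69 (mod 88).
  Combine with x ≡ 3 (mod 7): since gcd(88, 7) = 1, we get a unique residue mod 616.
    Write x = 69 + 88·t and substitute into x ≡ 3 (mod 7): 88·t ≡ 3 − 69 = -66 (mod 7).
    Reduce coefficients mod 7: 4·t ≡ 4 (mod 7).
    The inverse of 4 mod 7 is 2 (since 4·2 = 8 = 1·7 + 1), so t ≡ 2·4 = 8 ≡ 1 (mod 7).
    Then x = 69 + 88·1 = 157, valid modulo lcm(88, 7) = 616: x ≡ 157 (mod 616).
Verify: 157 mod 8 = 5 ✓, 157 mod 11 = 3 ✓, 157 mod 7 = 3 ✓.

x ≡ 157 (mod 616).


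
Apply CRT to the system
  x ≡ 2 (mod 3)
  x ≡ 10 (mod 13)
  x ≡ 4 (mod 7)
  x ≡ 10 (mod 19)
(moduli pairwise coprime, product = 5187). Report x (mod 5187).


Product of moduli M = 3 · 13 · 7 · 19 = 5187.
Merge one congruence at a time:
  Start: x ≡ 2 (mod 3).
  Combine with x ≡ 10 (mod 13); new modulus lcm = 39.
    Write x = 2 + 3·t and substitute into x ≡ 10 (mod 13): 3·t ≡ 10 − 2 = 8 (mod 13).
    The inverse of 3 mod 13 is 9 (since 3·9 = 27 = 2·13 + 1), so t ≡ 9·8 = 72 ≡ 7 (mod 13).
    Then x = 2 + 3·7 = 23, valid modulo lcm(3, 13) = 39: x ≡ 23 (mod 39).
  Combine with x ≡ 4 (mod 7); new modulus lcm = 273.
    Write x = 23 + 39·t and substitute into x ≡ 4 (mod 7): 39·t ≡ 4 − 23 = -19 (mod 7).
    Reduce coefficients mod 7: 4·t ≡ 2 (mod 7).
    The inverse of 4 mod 7 is 2 (since 4·2 = 8 = 1·7 + 1), so t ≡ 2·2 = 4 ≡ 4 (mod 7).
    Then x = 23 + 39·4 = 179, valid modulo lcm(39, 7) = 273: x ≡ 179 (mod 273).
  Combine with x ≡ 10 (mod 19); new modulus lcm = 5187.
    Write x = 179 + 273·t and substitute into x ≡ 10 (mod 19): 273·t ≡ 10 − 179 = -169 (mod 19).
    Reduce coefficients mod 19: 7·t ≡ 2 (mod 19).
    The inverse of 7 mod 19 is 11 (since 7·11 = 77 = 4·19 + 1), so t ≡ 11·2 = 22 ≡ 3 (mod 19).
    Then x = 179 + 273·3 = 998, valid modulo lcm(273, 19) = 5187: x ≡ 998 (mod 5187).
Verify against each original: 998 mod 3 = 2, 998 mod 13 = 10, 998 mod 7 = 4, 998 mod 19 = 10.

x ≡ 998 (mod 5187).


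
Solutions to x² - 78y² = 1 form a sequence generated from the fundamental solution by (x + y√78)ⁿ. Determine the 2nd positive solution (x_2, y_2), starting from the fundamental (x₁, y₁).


Step 1: Find the fundamental solution (x₁, y₁) of x² - 78y² = 1.
  Expand √78 as a continued fraction. a₀ = ⌊√78⌋ = 8; iterate m_{k+1} = d_k·a_k − m_k, d_{k+1} = (78 − m_{k+1}²)/d_k, a_{k+1} = ⌊(a₀ + m_{k+1})/d_{k+1}⌋ (starting m₀ = 0, d₀ = 1), with convergents p_k = a_k·p_{k-1} + p_{k-2}, q_k = a_k·q_{k-1} + q_{k-2} (p₋₁ = 1, q₋₁ = 0):
  k = 0: a₀ = 8; p₀/q₀ = 8/1; p₀² − 78·q₀² = 64 − 78 = -14.
  k = 1: m = 8, d = 14, a = ⌊(8 + 8)/14⌋ = 1; p/q = (1·8 + 1)/(1·1 + 0) = 9/1; p² − 78·q² = 81 − 78 = 3.
  k = 2: m = 6, d = 3, a = ⌊(8 + 6)/3⌋ = 4; p/q = (4·9 + 8)/(4·1 + 1) = 44/5; p² − 78·q² = 1936 − 1950 = -14.
  k = 3: m = 6, d = 14, a = ⌊(8 + 6)/14⌋ = 1; p/q = (1·44 + 9)/(1·5 + 1) = 53/6; p² − 78·q² = 2809 − 2808 = 1.
  The first convergent with p² − 78·q² = 1 gives the fundamental solution (x₁, y₁) = (53, 6).
Step 2: Apply the recurrence (x_{n+1}, y_{n+1}) = (x₁x_n + 78y₁y_n, x₁y_n + y₁x_n) repeatedly.
  From (x_1, y_1) = (53, 6): x_2 = 53·53 + 78·6·6 = 5617; y_2 = 53·6 + 6·53 = 636.
Step 3: Verify x_2² - 78·y_2² = 31550689 - 31550688 = 1 (should be 1). ✓

(x_1, y_1) = (53, 6); (x_2, y_2) = (5617, 636).


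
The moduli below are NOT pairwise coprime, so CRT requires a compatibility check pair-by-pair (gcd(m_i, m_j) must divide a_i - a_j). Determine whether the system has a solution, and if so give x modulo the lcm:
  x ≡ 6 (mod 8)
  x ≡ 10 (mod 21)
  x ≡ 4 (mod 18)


Moduli 8, 21, 18 are not pairwise coprime, so CRT works modulo lcm(m_i) when all pairwise compatibility conditions hold.
Pairwise compatibility: gcd(m_i, m_j) must divide a_i - a_j for every pair.
Merge one congruence at a time:
  Start: x ≡ 6 (mod 8).
  Combine with x ≡ 10 (mod 21): gcd(8, 21) = 1; 10 - 6 = 4, which IS divisible by 1, so compatible.
    Write x = 6 + 8·t and substitute into x ≡ 10 (mod 21): 8·t ≡ 10 − 6 = 4 (mod 21).
    The inverse of 8 mod 21 is 8 (since 8·8 = 64 = 3·21 + 1), so t ≡ 8·4 = 32 ≡ 11 (mod 21).
    Then x = 6 + 8·11 = 94, valid modulo lcm(8, 21) = 168: x ≡ 94 (mod 168).
  Combine with x ≡ 4 (mod 18): gcd(168, 18) = 6; 4 - 94 = -90, which IS divisible by 6, so compatible.
    Write x = 94 + 168·t and substitute into x ≡ 4 (mod 18): 168·t ≡ 4 − 94 = -90 (mod 18).
    Divide the congruence (and modulus) by g = 6: 28·t ≡ -15 (mod 3).
    Reduce coefficients mod 3: 1·t ≡ 0 (mod 3).
    So t ≡ 0 (mod 3).
    Then x = 94 + 168·0 = 94, valid modulo lcm(168, 18) = 504: x ≡ 94 (mod 504).
Verify: 94 mod 8 = 6, 94 mod 21 = 10, 94 mod 18 = 4.

x ≡ 94 (mod 504).


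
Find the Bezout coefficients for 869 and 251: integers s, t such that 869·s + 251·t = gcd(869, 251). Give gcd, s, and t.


Euclidean algorithm on (869, 251) — divide until remainder is 0:
  869 = 3 · 251 + 116
  251 = 2 · 116 + 19
  116 = 6 · 19 + 2
  19 = 9 · 2 + 1
  2 = 2 · 1 + 0
gcd(869, 251) = 1.
Track Bezout coefficients alongside the remainders: start with r₀ = 869 = a·1 + b·0 (s = 1, t = 0) and r₁ = 251 = a·0 + b·1 (s = 0, t = 1); each new remainder r_{k+1} = r_{k-1} − q_k·r_k inherits s_{k+1} = s_{k-1} − q_k·s_k, t_{k+1} = t_{k-1} − q_k·t_k, so r_k = a·s_k + b·t_k at every step:
  q = 3: r = 116, s = 1 − 3·0 = 1, t = 0 − 3·1 = -3  (check: 869·1 + 251·(-3) = 116)
  q = 2: r = 19, s = 0 − 2·1 = -2, t = 1 − 2·(-3) = 7  (check: 869·(-2) + 251·7 = 19)
  q = 6: r = 2, s = 1 − 6·(-2) = 13, t = -3 − 6·7 = -45  (check: 869·13 + 251·(-45) = 2)
  q = 9: r = 1, s = -2 − 9·13 = -119, t = 7 − 9·(-45) = 412  (check: 869·(-119) + 251·412 = 1)
The row with r = 1 (the gcd) gives the Bezout coefficients s = -119, t = 412.
Result: 869 · (-119) + 251 · (412) = 1.

gcd(869, 251) = 1; s = -119, t = 412 (check: 869·(-119) + 251·412 = 1).


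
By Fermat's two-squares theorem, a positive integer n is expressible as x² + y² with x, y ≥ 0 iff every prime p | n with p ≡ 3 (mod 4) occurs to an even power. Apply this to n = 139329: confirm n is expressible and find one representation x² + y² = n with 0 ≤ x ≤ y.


Step 1: Factor n = 139329 = 3^2 · 113 · 137.
Step 2: Check the mod-4 condition on each prime factor: 3 ≡ 3 (mod 4), exponent 2 (must be even); 113 ≡ 1 (mod 4), exponent 1; 137 ≡ 1 (mod 4), exponent 1.
All primes ≡ 3 (mod 4) appear to even exponent (or don't appear), so by the two-squares theorem n IS expressible as a sum of two squares.
Step 3: Build a representation. Group n = k² · m with k = 3 and m = 113 · 137 = 15481 (a product of primes ≡ 1 (mod 4)); a representation of m scales to one of n via (k·x)² + (k·y)² = k²(x² + y²). Each prime p ≡ 1 (mod 4) is itself a sum of two squares; find a² by testing p − a² for a perfect square:
  113: 113 − 1² = 112, 113 − 2² = 109, 113 − 3² = 104, 113 − 4² = 97, 113 − 5² = 88, 113 − 6² = 77, 113 − 7² = 64 = 8² ⇒ 113 = 7² + 8².
  137: 137 − 1² = 136, 137 − 2² = 133, 137 − 3² = 128, 137 − 4² = 121 = 11² ⇒ 137 = 4² + 11².
  Combine using the Brahmagupta–Fibonacci identity (a² + b²)(c² + d²) = (ac − bd)² + (ad + bc)² = (ac + bd)² + (ad − bc)²:
  113 · 137 = 15481: from (7² + 8²)(4² + 11²), take (7·4 − 8·11, 7·11 + 8·4) = (28 − 88, 77 + 32) = (-60, 109); dropping signs (only squares matter) gives (60, 109); check 60² + 109² = 3600 + 11881 = 15481 ✓.
  Scale by k = 3: (3·60, 3·109) = (180, 327).
Step 4: Order so x ≤ y and verify: 180² + 327² = 32400 + 106929 = 139329 = n. ✓

n = 139329 = 180² + 327² (one valid representation with x ≤ y).


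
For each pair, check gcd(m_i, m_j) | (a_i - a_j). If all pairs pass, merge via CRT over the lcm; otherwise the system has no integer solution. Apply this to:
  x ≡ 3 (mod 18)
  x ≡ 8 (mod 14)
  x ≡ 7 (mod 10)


Moduli 18, 14, 10 are not pairwise coprime, so CRT works modulo lcm(m_i) when all pairwise compatibility conditions hold.
Pairwise compatibility: gcd(m_i, m_j) must divide a_i - a_j for every pair.
Merge one congruence at a time:
  Start: x ≡ 3 (mod 18).
  Combine with x ≡ 8 (mod 14): gcd(18, 14) = 2, and 8 - 3 = 5 is NOT divisible by 2.
    ⇒ system is inconsistent (no integer solution).

No solution (the system is inconsistent).


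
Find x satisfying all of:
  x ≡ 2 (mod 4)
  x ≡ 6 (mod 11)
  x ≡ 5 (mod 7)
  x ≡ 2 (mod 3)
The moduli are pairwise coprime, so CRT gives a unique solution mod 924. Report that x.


Product of moduli M = 4 · 11 · 7 · 3 = 924.
Merge one congruence at a time:
  Start: x ≡ 2 (mod 4).
  Combine with x ≡ 6 (mod 11); new modulus lcm = 44.
    Write x = 2 + 4·t and substitute into x ≡ 6 (mod 11): 4·t ≡ 6 − 2 = 4 (mod 11).
    The inverse of 4 mod 11 is 3 (since 4·3 = 12 = 1·11 + 1), so t ≡ 3·4 = 12 ≡ 1 (mod 11).
    Then x = 2 + 4·1 = 6, valid modulo lcm(4, 11) = 44: x ≡ 6 (mod 44).
  Combine with x ≡ 5 (mod 7); new modulus lcm = 308.
    Write x = 6 + 44·t and substitute into x ≡ 5 (mod 7): 44·t ≡ 5 − 6 = -1 (mod 7).
    Reduce coefficients mod 7: 2·t ≡ 6 (mod 7).
    The inverse of 2 mod 7 is 4 (since 2·4 = 8 = 1·7 + 1), so t ≡ 4·6 = 24 ≡ 3 (mod 7).
    Then x = 6 + 44·3 = 138, valid modulo lcm(44, 7) = 308: x ≡ 138 (mod 308).
  Combine with x ≡ 2 (mod 3); new modulus lcm = 924.
    Write x = 138 + 308·t and substitute into x ≡ 2 (mod 3): 308·t ≡ 2 − 138 = -136 (mod 3).
    Reduce coefficients mod 3: 2·t ≡ 2 (mod 3).
    The inverse of 2 mod 3 is 2 (since 2·2 = 4 = 1·3 + 1), so t ≡ 2·2 = 4 ≡ 1 (mod 3).
    Then x = 138 + 308·1 = 446, valid modulo lcm(308, 3) = 924: x ≡ 446 (mod 924).
Verify against each original: 446 mod 4 = 2, 446 mod 11 = 6, 446 mod 7 = 5, 446 mod 3 = 2.

x ≡ 446 (mod 924).


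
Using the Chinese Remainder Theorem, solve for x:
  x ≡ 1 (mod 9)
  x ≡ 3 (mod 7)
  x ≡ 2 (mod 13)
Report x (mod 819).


Moduli 9, 7, 13 are pairwise coprime; by CRT there is a unique solution modulo M = 9 · 7 · 13 = 819.
Solve pairwise, accumulating the modulus:
  Start with x ≡ 1 (mod 9).
  Combine with x ≡ 3 (mod 7): since gcd(9, 7) = 1, we get a unique residue mod 63.
    Write x = 1 + 9·t and substitute into x ≡ 3 (mod 7): 9·t ≡ 3 − 1 = 2 (mod 7).
    Reduce coefficients mod 7: 2·t ≡ 2 (mod 7).
    The inverse of 2 mod 7 is 4 (since 2·4 = 8 = 1·7 + 1), so t ≡ 4·2 = 8 ≡ 1 (mod 7).
    Then x = 1 + 9·1 = 10, valid modulo lcm(9, 7) = 63: x ≡ 10 (mod 63).
  Combine with x ≡ 2 (mod 13): since gcd(63, 13) = 1, we get a unique residue mod 819.
    Write x = 10 + 63·t and substitute into x ≡ 2 (mod 13): 63·t ≡ 2 − 10 = -8 (mod 13).
    Reduce coefficients mod 13: 11·t ≡ 5 (mod 13).
    The inverse of 11 mod 13 is 6 (since 11·6 = 66 = 5·13 + 1), so t ≡ 6·5 = 30 ≡ 4 (mod 13).
    Then x = 10 + 63·4 = 262, valid modulo lcm(63, 13) = 819: x ≡ 262 (mod 819).
Verify: 262 mod 9 = 1 ✓, 262 mod 7 = 3 ✓, 262 mod 13 = 2 ✓.

x ≡ 262 (mod 819).


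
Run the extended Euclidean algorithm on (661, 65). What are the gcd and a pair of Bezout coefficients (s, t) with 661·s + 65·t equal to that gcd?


Euclidean algorithm on (661, 65) — divide until remainder is 0:
  661 = 10 · 65 + 11
  65 = 5 · 11 + 10
  11 = 1 · 10 + 1
  10 = 10 · 1 + 0
gcd(661, 65) = 1.
Track Bezout coefficients alongside the remainders: start with r₀ = 661 = a·1 + b·0 (s = 1, t = 0) and r₁ = 65 = a·0 + b·1 (s = 0, t = 1); each new remainder r_{k+1} = r_{k-1} − q_k·r_k inherits s_{k+1} = s_{k-1} − q_k·s_k, t_{k+1} = t_{k-1} − q_k·t_k, so r_k = a·s_k + b·t_k at every step:
  q = 10: r = 11, s = 1 − 10·0 = 1, t = 0 − 10·1 = -10  (check: 661·1 + 65·(-10) = 11)
  q = 5: r = 10, s = 0 − 5·1 = -5, t = 1 − 5·(-10) = 51  (check: 661·(-5) + 65·51 = 10)
  q = 1: r = 1, s = 1 − 1·(-5) = 6, t = -10 − 1·51 = -61  (check: 661·6 + 65·(-61) = 1)
The row with r = 1 (the gcd) gives the Bezout coefficients s = 6, t = -61.
Result: 661 · (6) + 65 · (-61) = 1.

gcd(661, 65) = 1; s = 6, t = -61 (check: 661·6 + 65·(-61) = 1).


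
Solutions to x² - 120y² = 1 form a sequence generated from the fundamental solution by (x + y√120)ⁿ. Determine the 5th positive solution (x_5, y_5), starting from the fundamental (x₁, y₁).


Step 1: Find the fundamental solution (x₁, y₁) of x² - 120y² = 1.
  Expand √120 as a continued fraction. a₀ = ⌊√120⌋ = 10; iterate m_{k+1} = d_k·a_k − m_k, d_{k+1} = (120 − m_{k+1}²)/d_k, a_{k+1} = ⌊(a₀ + m_{k+1})/d_{k+1}⌋ (starting m₀ = 0, d₀ = 1), with convergents p_k = a_k·p_{k-1} + p_{k-2}, q_k = a_k·q_{k-1} + q_{k-2} (p₋₁ = 1, q₋₁ = 0):
  k = 0: a₀ = 10; p₀/q₀ = 10/1; p₀² − 120·q₀² = 100 − 120 = -20.
  k = 1: m = 10, d = 20, a = ⌊(10 + 10)/20⌋ = 1; p/q = (1·10 + 1)/(1·1 + 0) = 11/1; p² − 120·q² = 121 − 120 = 1.
  The first convergent with p² − 120·q² = 1 gives the fundamental solution (x₁, y₁) = (11, 1).
Step 2: Apply the recurrence (x_{n+1}, y_{n+1}) = (x₁x_n + 120y₁y_n, x₁y_n + y₁x_n) repeatedly.
  From (x_1, y_1) = (11, 1): x_2 = 11·11 + 120·1·1 = 241; y_2 = 11·1 + 1·11 = 22.
  From (x_2, y_2) = (241, 22): x_3 = 11·241 + 120·1·22 = 5291; y_3 = 11·22 + 1·241 = 483.
  From (x_3, y_3) = (5291, 483): x_4 = 11·5291 + 120·1·483 = 116161; y_4 = 11·483 + 1·5291 = 10604.
  From (x_4, y_4) = (116161, 10604): x_5 = 11·116161 + 120·1·10604 = 2550251; y_5 = 11·10604 + 1·116161 = 232805.
Step 3: Verify x_5² - 120·y_5² = 6503780163001 - 6503780163000 = 1 (should be 1). ✓

(x_1, y_1) = (11, 1); (x_5, y_5) = (2550251, 232805).


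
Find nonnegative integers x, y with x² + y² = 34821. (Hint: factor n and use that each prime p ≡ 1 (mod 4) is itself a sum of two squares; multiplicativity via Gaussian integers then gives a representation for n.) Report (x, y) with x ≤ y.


Step 1: Factor n = 34821 = 3^2 · 53 · 73.
Step 2: Check the mod-4 condition on each prime factor: 3 ≡ 3 (mod 4), exponent 2 (must be even); 53 ≡ 1 (mod 4), exponent 1; 73 ≡ 1 (mod 4), exponent 1.
All primes ≡ 3 (mod 4) appear to even exponent (or don't appear), so by the two-squares theorem n IS expressible as a sum of two squares.
Step 3: Build a representation. Group n = k² · m with k = 3 and m = 53 · 73 = 3869 (a product of primes ≡ 1 (mod 4)); a representation of m scales to one of n via (k·x)² + (k·y)² = k²(x² + y²). Each prime p ≡ 1 (mod 4) is itself a sum of two squares; find a² by testing p − a² for a perfect square:
  53: 53 − 1² = 52, 53 − 2² = 49 = 7² ⇒ 53 = 2² + 7².
  73: 73 − 1² = 72, 73 − 2² = 69, 73 − 3² = 64 = 8² ⇒ 73 = 3² + 8².
  Combine using the Brahmagupta–Fibonacci identity (a² + b²)(c² + d²) = (ac − bd)² + (ad + bc)² = (ac + bd)² + (ad − bc)²:
  53 · 73 = 3869: from (2² + 7²)(3² + 8²), take (2·3 − 7·8, 2·8 + 7·3) = (6 − 56, 16 + 21) = (-50, 37); dropping signs (only squares matter) gives (50, 37); check 50² + 37² = 2500 + 1369 = 3869 ✓.
  Scale by k = 3: (3·50, 3·37) = (150, 111).
Step 4: Order so x ≤ y and verify: 111² + 150² = 12321 + 22500 = 34821 = n. ✓

n = 34821 = 111² + 150² (one valid representation with x ≤ y).
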